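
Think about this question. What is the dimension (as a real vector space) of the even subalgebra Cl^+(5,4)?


Even subalgebra dimension = 2^(n-1)
n = 5 + 4 = 9
2^(9 - 1) = 2^8 = 256
Verification: sum of C(9,k) for even k = 1 + 36 + 126 + 84 + 9 = 256
Result = 256


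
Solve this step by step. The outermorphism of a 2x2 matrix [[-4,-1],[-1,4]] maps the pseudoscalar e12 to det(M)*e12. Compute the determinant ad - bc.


The outermorphism of a linear map f sends e1^e2 to f(e1)^f(e2).
f(e1) = -4*e1 - 1*e2
f(e2) = -1*e1 + 4*e2
f(e1) ^ f(e2) = (-4*e1 - 1*e2) ^ (-1*e1 + 4*e2)
= (-4)*4*e12 + (-1)*(-1)*e21
= (-16 - 1)*e12
= -17*e12
Coefficient = -17


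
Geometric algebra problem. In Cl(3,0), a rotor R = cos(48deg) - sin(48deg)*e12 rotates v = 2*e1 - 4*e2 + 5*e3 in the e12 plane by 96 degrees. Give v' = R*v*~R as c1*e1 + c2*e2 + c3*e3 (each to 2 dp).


Rotor R = cos(48deg) - sin(48deg)*e12
Rotation angle theta = 2 * 48 = 96 degrees in the e12 plane (e1 -> e2).
The component perpendicular to the plane (e3) is invariant: v'_3 = v3 = 5.00
cos(96deg) = -0.1045, sin(96deg) = 0.9945
v'_1 = v1*cos(theta) - v2*sin(theta) = 2*(-0.1045) - (-4)*0.9945 = 3.77
v'_2 = v1*sin(theta) + v2*cos(theta) = 2*0.9945 + (-4)*(-0.1045) = 2.41
v' = 3.77*e1 + 2.41*e2 + 5.00*e3


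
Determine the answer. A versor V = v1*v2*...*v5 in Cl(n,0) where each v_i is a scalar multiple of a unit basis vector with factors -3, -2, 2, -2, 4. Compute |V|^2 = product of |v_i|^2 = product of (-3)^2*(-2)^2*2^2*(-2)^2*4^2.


Each vector v_i has |v_i|^2 = s_i^2
Squared scales: (-3)^2 = 9, (-2)^2 = 4, 2^2 = 4, (-2)^2 = 4, 4^2 = 16
|V|^2 = 9 * 4 * 4 * 4 * 16
= 9216


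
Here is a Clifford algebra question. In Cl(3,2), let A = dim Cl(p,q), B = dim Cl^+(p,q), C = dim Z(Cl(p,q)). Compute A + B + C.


n = 3 + 2 = 5
Total dim = 2^5 = 32
Even subalgebra dim = 2^4 = 16
n is odd, so center dim = 2
Sum = 32 + 16 + 2 = 50


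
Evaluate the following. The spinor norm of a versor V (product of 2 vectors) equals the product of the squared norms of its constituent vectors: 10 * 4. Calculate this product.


Spinor norm N(V) = |v1|^2 * |v2|^2 * ... * |v2|^2
= 10 * 4
Running product: 10, 40
N(V) = 40


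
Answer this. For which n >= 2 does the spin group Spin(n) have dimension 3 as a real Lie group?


dim Spin(n) = dim so(n) = n(n-1)/2.
Solve n(n-1)/2 = 3, i.e. n^2 - n - 6 = 0.
Discriminant = 1 + 8*3 = 25
n = (1 + sqrt(25))/2 = (1 + 5)/2 = 3


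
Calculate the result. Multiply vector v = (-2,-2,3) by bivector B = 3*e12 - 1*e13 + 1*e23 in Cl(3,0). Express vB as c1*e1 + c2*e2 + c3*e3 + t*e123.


vB has grade-1 (vector) and grade-3 (trivector) parts: vB = (v _| B) + (v ^ B).
Vector part <vB>_1:
  e1: -v2*b12 - v3*b13 = -(-2)*(3) - (3)*(-1) = 9
  e2: v1*b12 - v3*b23 = (-2)*(3) - (3)*(1) = -9
  e3: v1*b13 + v2*b23 = (-2)*(-1) + (-2)*(1) = 0
Trivector part <vB>_3:
  e123: v1*b23 - v2*b13 + v3*b12 = (-2)*(1) - (-2)*(-1) + (3)*(3) = 5
vB = 9*e1 - 9*e2 + 0*e3 + 5*e123


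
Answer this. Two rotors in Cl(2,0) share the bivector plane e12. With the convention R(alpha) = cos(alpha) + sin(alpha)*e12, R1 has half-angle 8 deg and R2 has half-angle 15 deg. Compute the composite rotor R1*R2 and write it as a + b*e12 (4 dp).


Same-plane rotors commute and their half-angles add:
R1*R2 = cos(a1 + a2) + sin(a1 + a2)*e12.
a1 + a2 = 8 + 15 = 23 deg
cos(23 deg) = 0.9205
sin(23 deg) = 0.3907
R1*R2 = 0.9205 + 0.3907*e12


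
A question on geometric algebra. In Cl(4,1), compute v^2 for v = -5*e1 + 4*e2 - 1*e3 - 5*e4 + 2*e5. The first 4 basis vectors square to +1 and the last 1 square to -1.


v^2 = sum of c_i^2 * e_i^2
Positive signature terms (e_i^2 = +1): (-5)^2 + 4^2 + (-1)^2 + (-5)^2 = 67
Negative signature terms (e_j^2 = -1): 2^2 = 4
v^2 = 67 - 4 = 63


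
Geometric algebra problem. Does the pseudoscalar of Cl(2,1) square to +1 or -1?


The pseudoscalar I = e1...e_n (product of all n generators) of Cl(p,q) satisfies I^2 = (-1)^(q + n(n-1)/2).
p = 2, q = 1, n = p + q = 3
n(n-1)/2 = 3 * 2 / 2 = 3
Exponent = q + n(n-1)/2 = 1 + 3 = 4
I^2 = (-1)^4 = +1


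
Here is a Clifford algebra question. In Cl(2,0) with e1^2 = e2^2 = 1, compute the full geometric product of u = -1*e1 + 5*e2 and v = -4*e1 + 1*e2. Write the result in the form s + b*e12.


Expand: (-1*e1 + 5*e2)(-4*e1 + 1*e2)
= (-1)*(-4)*e1e1 + (-1)*1*e1e2 + 5*(-4)*e2e1 + 5*1*e2e2
Using e1^2 = e2^2 = 1, e2e1 = -e1e2:
Scalar part s = (-1)*(-4) + 5*1 = 4 + 5 = 9
Bivector part b = (-1)*1 - 5*(-4) = -1 - (-20) = 19
uv = 9 + 19*e12


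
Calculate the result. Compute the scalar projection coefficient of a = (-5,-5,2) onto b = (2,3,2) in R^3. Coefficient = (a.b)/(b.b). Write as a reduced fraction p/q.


Projection coefficient = (a . b) / (b . b)
a . b = (-5)*2 + (-5)*3 + 2*2
= -10 + (-15) + 4 = -21
b . b = 2^2 + 3^2 + 2^2
= 4 + 9 + 4 = 17
Coefficient = -21/17
In lowest terms: -21/17


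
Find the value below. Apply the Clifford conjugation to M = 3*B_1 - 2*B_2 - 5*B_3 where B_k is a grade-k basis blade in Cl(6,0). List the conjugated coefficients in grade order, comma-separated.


Clifford conjugate sign for grade k: (-1)^(k(k+1)/2)
Grade 1: (-1)^(1*2/2) = (-1)^1 = -1, coeff 3 -> -3
Grade 2: (-1)^(2*3/2) = (-1)^3 = -1, coeff -2 -> 2
Grade 3: (-1)^(3*4/2) = (-1)^6 = 1, coeff -5 -> -5
Conjugated coefficients: -3, 2, -5


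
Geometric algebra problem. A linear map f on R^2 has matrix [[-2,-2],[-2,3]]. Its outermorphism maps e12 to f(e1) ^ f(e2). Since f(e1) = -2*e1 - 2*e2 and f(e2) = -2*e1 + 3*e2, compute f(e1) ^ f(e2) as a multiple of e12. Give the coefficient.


The outermorphism of a linear map f sends e1^e2 to f(e1)^f(e2).
f(e1) = -2*e1 - 2*e2
f(e2) = -2*e1 + 3*e2
f(e1) ^ f(e2) = (-2*e1 - 2*e2) ^ (-2*e1 + 3*e2)
= (-2)*3*e12 + (-2)*(-2)*e21
= (-6 - 4)*e12
= -10*e12
Coefficient = -10


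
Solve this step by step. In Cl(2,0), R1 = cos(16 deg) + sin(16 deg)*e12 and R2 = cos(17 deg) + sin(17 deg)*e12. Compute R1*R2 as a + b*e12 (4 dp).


Same-plane rotors commute and their half-angles add:
R1*R2 = cos(a1 + a2) + sin(a1 + a2)*e12.
a1 + a2 = 16 + 17 = 33 deg
cos(33 deg) = 0.8387
sin(33 deg) = 0.5446
R1*R2 = 0.8387 + 0.5446*e12


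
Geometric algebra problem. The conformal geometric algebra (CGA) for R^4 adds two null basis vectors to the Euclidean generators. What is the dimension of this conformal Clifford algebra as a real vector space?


The conformal model of R^4 uses Cl(5,1): the 4 Euclidean generators plus two extra orthogonal generators e+ (e+^2 = +1) and e- (e-^2 = -1), from which the null vectors e0, einf are built.
Number of generators m = 4 + 2 = 6.
dim Cl(p,q) = 2^m = 2^6 = 64


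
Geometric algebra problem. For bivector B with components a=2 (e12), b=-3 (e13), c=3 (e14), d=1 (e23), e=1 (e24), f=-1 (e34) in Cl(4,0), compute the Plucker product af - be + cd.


Plucker relation: af - be + cd
a*f = 2*(-1) = -2
b*e = (-3)*1 = -3
c*d = 3*1 = 3
af - be + cd = -2 - (-3) + 3
= 4


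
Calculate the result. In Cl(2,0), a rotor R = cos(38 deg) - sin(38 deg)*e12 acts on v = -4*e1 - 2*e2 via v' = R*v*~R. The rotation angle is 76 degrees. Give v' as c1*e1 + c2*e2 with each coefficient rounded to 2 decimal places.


Rotor R = cos(38deg) - sin(38deg)*e12
Rotation angle theta = 2 * 38 = 76 degrees
v' = R*v*~R rotates v by theta.
cos(76deg) = 0.2419, sin(76deg) = 0.9703
v'_1 = -4*cos(76deg) - (-2)*sin(76deg)
= -4*0.2419 - (-2)*0.9703
= 0.97
v'_2 = -4*sin(76deg) + (-2)*cos(76deg)
= -4*0.9703 + (-2)*0.2419
= -4.37
v' = 0.97*e1 - 4.37*e2


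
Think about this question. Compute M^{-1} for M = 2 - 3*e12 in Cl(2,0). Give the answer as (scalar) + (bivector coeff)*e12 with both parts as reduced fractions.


M = 2 - 3*e12, where e12^2 = -1.
Since M commutes with its reverse ~M = a - b*e12, M * ~M = a^2 - b^2*e12^2 = a^2 + b^2.
So M^{-1} = ~M / (a^2 + b^2) = (a - b*e12)/(a^2 + b^2).
a^2 + b^2 = 4 + 9 = 13
Scalar part = 2/13 = 2/13
Bivector coeff = 3/13 = 3/13
M^{-1} = 2/13 + 3/13*e12


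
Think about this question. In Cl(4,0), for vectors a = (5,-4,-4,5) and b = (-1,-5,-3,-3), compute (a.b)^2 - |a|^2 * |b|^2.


a . b = 5*(-1) + (-4)*(-5) + (-4)*(-3) + 5*(-3)
= -5 + 20 + 12 + (-15) = 12
|a|^2 = 5^2 + (-4)^2 + (-4)^2 + 5^2 = 82
|b|^2 = (-1)^2 + (-5)^2 + (-3)^2 + (-3)^2 = 44
(a.b)^2 = 12^2 = 144
|a|^2 * |b|^2 = 82 * 44 = 3608
Result = 144 - 3608 = -3464


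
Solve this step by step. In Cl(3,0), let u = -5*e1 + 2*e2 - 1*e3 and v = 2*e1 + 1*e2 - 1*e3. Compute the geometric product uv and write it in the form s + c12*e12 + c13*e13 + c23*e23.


In Cl(3,0): e_i^2 = 1, e_ie_j = -e_je_i for i != j.
Scalar part = u . v = (-5)*2 + 2*1 + (-1)*(-1)
= -10 + 2 + 1 = -7
e12 coeff = (-5)*1 - 2*2 = -5 - 4 = -9
e13 coeff = (-5)*(-1) - (-1)*2 = 5 - (-2) = 7
e23 coeff = 2*(-1) - (-1)*1 = -2 - (-1) = -1
uv = -7 - 9*e12 + 7*e13 - 1*e23


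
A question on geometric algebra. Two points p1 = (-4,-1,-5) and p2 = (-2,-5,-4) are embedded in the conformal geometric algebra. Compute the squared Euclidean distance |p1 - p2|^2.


p1 - p2 = (-2, 4, -1)
|p1 - p2|^2 = (-2)^2 + 4^2 + (-1)^2
= 4 + 16 + 1
= 21


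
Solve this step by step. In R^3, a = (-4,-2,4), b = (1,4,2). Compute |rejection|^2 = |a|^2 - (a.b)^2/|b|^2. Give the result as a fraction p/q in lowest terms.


|a|^2 = (-4)^2 + (-2)^2 + 4^2 = 36
|b|^2 = 1^2 + 4^2 + 2^2 = 21
a . b = (-4)*1 + (-2)*4 + 4*2 = -4
(a.b)^2 = (-4)^2 = 16
|rej|^2 = 36 - 16/21
= (756 - 16)/21
= 740/21
In lowest terms: 740/21


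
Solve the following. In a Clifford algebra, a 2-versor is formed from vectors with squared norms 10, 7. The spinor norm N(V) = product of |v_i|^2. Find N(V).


Spinor norm N(V) = |v1|^2 * |v2|^2 * ... * |v2|^2
= 10 * 7
Running product: 10, 70
N(V) = 70


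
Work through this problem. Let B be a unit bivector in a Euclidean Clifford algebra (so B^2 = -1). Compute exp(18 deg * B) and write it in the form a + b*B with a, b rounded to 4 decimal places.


For a unit bivector B with B^2 = -1, the exponential series gives
e^(theta*B) = cos(theta) + sin(theta)*B (the GA analogue of Euler's formula).
theta = 18 degrees = 0.314159 rad
cos(18 deg) = 0.9511
sin(18 deg) = 0.3090
exp(theta*B) = 0.9511 + 0.3090*B


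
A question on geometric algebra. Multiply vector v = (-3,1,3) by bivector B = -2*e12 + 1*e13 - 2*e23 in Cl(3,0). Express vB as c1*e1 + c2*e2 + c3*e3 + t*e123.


vB has grade-1 (vector) and grade-3 (trivector) parts: vB = (v _| B) + (v ^ B).
Vector part <vB>_1:
  e1: -v2*b12 - v3*b13 = -(1)*(-2) - (3)*(1) = -1
  e2: v1*b12 - v3*b23 = (-3)*(-2) - (3)*(-2) = 12
  e3: v1*b13 + v2*b23 = (-3)*(1) + (1)*(-2) = -5
Trivector part <vB>_3:
  e123: v1*b23 - v2*b13 + v3*b12 = (-3)*(-2) - (1)*(1) + (3)*(-2) = -1
vB = -1*e1 + 12*e2 - 5*e3 - 1*e123


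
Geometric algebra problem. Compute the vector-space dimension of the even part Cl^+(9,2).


Even subalgebra dimension = 2^(n-1)
n = 9 + 2 = 11
2^(11 - 1) = 2^10 = 1024
Verification: sum of C(11,k) for even k = 1 + 55 + 330 + 462 + 165 + 11 = 1024
Result = 1024


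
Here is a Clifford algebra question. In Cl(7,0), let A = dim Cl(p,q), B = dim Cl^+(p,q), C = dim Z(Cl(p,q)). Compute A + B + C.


n = 7 + 0 = 7
Total dim = 2^7 = 128
Even subalgebra dim = 2^6 = 64
n is odd, so center dim = 2
Sum = 128 + 64 + 2 = 194


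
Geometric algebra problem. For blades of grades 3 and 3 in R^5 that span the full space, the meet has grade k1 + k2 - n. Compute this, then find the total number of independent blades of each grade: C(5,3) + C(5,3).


Meet grade = grade(A) + grade(B) - n
= 3 + 3 - 5 = 1
C(5,3) = 10
C(5,3) = 10
dim_A + dim_B = 10 + 10 = 20


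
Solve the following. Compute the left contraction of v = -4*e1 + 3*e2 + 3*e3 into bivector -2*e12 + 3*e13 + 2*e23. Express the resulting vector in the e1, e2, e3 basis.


Left contraction v _| B = <vB>_1 (grade-1 part of the geometric product vB).
Using e1_|e12 = e2, e2_|e12 = -e1, e1_|e13 = e3, e3_|e13 = -e1, e2_|e23 = e3, e3_|e23 = -e2:
e1 coeff: -v2*b12 - v3*b13 = -(3)*(-2) - (3)*(3) = -3
e2 coeff: v1*b12 - v3*b23 = (-4)*(-2) - (3)*(2) = 2
e3 coeff: v1*b13 + v2*b23 = (-4)*(3) + (3)*(2) = -6
v _| B = -3*e1 + 2*e2 - 6*e3


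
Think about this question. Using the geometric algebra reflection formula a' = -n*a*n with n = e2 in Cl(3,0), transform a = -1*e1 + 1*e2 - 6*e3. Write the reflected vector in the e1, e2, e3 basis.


Reflection formula: a' = -n*a*n, with n = e2 (unit vector, n^2 = 1).
For reflection through hyperplane perp to e2:
The component along e2 flips sign, others stay.
a = (-1, 1, -6)
a' = (-1, -1, -6)
a' = -1*e1 - 1*e2 - 6*e3


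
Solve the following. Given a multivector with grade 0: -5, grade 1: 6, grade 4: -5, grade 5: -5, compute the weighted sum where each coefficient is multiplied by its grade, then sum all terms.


Grade-weighted sum = sum of grade_k * coefficient_k
0*(-5) = 0
1*6 = 6
4*(-5) = -20
5*(-5) = -25
Total = 0 + 6 + (-20) + (-25) = -39


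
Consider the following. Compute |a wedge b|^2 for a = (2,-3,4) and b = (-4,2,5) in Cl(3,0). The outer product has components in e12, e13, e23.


a wedge b = (a1*b2 - a2*b1)*e12 + (a1*b3 - a3*b1)*e13 + (a2*b3 - a3*b2)*e23
e12 coeff: 2*2 - (-3)*(-4) = 4 - 12 = -8
e13 coeff: 2*5 - 4*(-4) = 10 - (-16) = 26
e23 coeff: (-3)*5 - 4*2 = -15 - 8 = -23
|a wedge b|^2 = (-8)^2 + 26^2 + (-23)^2
= 64 + 676 + 529
= 1269


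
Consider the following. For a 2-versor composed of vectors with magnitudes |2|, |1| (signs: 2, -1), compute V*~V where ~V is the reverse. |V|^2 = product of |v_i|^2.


Each vector v_i has |v_i|^2 = s_i^2
Squared scales: 2^2 = 4, (-1)^2 = 1
|V|^2 = 4 * 1
= 4


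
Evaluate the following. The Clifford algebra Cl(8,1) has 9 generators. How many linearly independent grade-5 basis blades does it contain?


Number of grade-k basis blades in Cl(p,q) with n = p + q is C(n, k).
n = 8 + 1 = 9
C(9, 5) = 9! / (5! * 4!)
= 362880 / (120 * 24)
= 126


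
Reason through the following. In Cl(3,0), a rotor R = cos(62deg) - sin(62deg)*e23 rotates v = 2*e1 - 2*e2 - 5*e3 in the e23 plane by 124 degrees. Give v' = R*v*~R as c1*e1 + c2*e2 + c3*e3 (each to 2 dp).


Rotor R = cos(62deg) - sin(62deg)*e23
Rotation angle theta = 2 * 62 = 124 degrees in the e23 plane (e2 -> e3).
The component perpendicular to the plane (e1) is invariant: v'_1 = v1 = 2.00
cos(124deg) = -0.5592, sin(124deg) = 0.8290
v'_2 = v2*cos(theta) - v3*sin(theta) = -2*(-0.5592) - (-5)*0.8290 = 5.26
v'_3 = v2*sin(theta) + v3*cos(theta) = -2*0.8290 + (-5)*(-0.5592) = 1.14
v' = 2.00*e1 + 5.26*e2 + 1.14*e3


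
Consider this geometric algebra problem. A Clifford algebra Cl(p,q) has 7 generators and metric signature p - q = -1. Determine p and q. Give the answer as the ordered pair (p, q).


We need p + q = 7 and p - q = -1.
Adding: 2p = 7 + (-1) = 6, so p = 3.
Then q = 7 - 3 = 4.
(p, q) = (3, 4)


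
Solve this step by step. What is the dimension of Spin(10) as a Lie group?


Spin(n) double-covers SO(n); both have Lie algebra so(n) of dimension n(n-1)/2.
n = 10
n(n-1) = 10 * 9 = 90
dim Spin(10) = 90/2 = 45


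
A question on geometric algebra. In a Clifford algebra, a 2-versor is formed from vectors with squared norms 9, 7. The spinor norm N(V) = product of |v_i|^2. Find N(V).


Spinor norm N(V) = |v1|^2 * |v2|^2 * ... * |v2|^2
= 9 * 7
Running product: 9, 63
N(V) = 63


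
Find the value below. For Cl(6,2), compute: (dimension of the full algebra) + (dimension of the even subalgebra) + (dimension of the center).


n = 6 + 2 = 8
Total dim = 2^8 = 256
Even subalgebra dim = 2^7 = 128
n is even, so center dim = 1
Sum = 256 + 128 + 1 = 385


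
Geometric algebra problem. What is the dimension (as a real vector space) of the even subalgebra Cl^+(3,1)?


Even subalgebra dimension = 2^(n-1)
n = 3 + 1 = 4
2^(4 - 1) = 2^3 = 8
Verification: sum of C(4,k) for even k = 1 + 6 + 1 = 8
Result = 8


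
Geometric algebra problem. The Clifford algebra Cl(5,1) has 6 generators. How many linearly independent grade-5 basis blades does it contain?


Number of grade-k basis blades in Cl(p,q) with n = p + q is C(n, k).
n = 5 + 1 = 6
C(6, 5) = 6! / (5! * 1!)
= 720 / (120 * 1)
= 6


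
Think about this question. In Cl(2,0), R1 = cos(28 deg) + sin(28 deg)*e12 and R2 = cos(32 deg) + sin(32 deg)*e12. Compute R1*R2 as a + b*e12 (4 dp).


Same-plane rotors commute and their half-angles add:
R1*R2 = cos(a1 + a2) + sin(a1 + a2)*e12.
a1 + a2 = 28 + 32 = 60 deg
cos(60 deg) = 0.5000
sin(60 deg) = 0.8660
R1*R2 = 0.5000 + 0.8660*e12


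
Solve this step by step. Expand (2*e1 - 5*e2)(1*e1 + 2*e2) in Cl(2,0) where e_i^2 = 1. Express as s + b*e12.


Expand: (2*e1 - 5*e2)(1*e1 + 2*e2)
= 2*1*e1e1 + 2*2*e1e2 + (-5)*1*e2e1 + (-5)*2*e2e2
Using e1^2 = e2^2 = 1, e2e1 = -e1e2:
Scalar part s = 2*1 + (-5)*2 = 2 + (-10) = -8
Bivector part b = 2*2 - (-5)*1 = 4 - (-5) = 9
uv = -8 + 9*e12


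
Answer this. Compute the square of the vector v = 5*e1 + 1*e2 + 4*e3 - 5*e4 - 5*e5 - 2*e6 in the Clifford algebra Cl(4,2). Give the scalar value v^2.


v^2 = sum of c_i^2 * e_i^2
Positive signature terms (e_i^2 = +1): 5^2 + 1^2 + 4^2 + (-5)^2 = 67
Negative signature terms (e_j^2 = -1): (-5)^2 + (-2)^2 = 29
v^2 = 67 - 29 = 38


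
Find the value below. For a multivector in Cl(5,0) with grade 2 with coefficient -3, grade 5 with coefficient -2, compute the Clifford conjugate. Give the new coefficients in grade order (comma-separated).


Clifford conjugate sign for grade k: (-1)^(k(k+1)/2)
Grade 2: (-1)^(2*3/2) = (-1)^3 = -1, coeff -3 -> 3
Grade 5: (-1)^(5*6/2) = (-1)^15 = -1, coeff -2 -> 2
Conjugated coefficients: 3, 2


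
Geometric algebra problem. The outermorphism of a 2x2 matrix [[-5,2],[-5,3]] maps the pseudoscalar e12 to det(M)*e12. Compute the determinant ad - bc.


The outermorphism of a linear map f sends e1^e2 to f(e1)^f(e2).
f(e1) = -5*e1 - 5*e2
f(e2) = 2*e1 + 3*e2
f(e1) ^ f(e2) = (-5*e1 - 5*e2) ^ (2*e1 + 3*e2)
= (-5)*3*e12 + (-5)*2*e21
= (-15 - (-10))*e12
= -5*e12
Coefficient = -5


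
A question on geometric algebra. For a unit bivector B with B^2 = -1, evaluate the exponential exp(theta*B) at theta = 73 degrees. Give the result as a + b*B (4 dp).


For a unit bivector B with B^2 = -1, the exponential series gives
e^(theta*B) = cos(theta) + sin(theta)*B (the GA analogue of Euler's formula).
theta = 73 degrees = 1.27409 rad
cos(73 deg) = 0.2924
sin(73 deg) = 0.9563
exp(theta*B) = 0.2924 + 0.9563*B


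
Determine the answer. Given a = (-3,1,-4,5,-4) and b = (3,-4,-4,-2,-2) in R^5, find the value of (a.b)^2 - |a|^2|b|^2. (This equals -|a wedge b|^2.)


a . b = (-3)*3 + 1*(-4) + (-4)*(-4) + 5*(-2) + (-4)*(-2)
= -9 + (-4) + 16 + (-10) + 8 = 1
|a|^2 = (-3)^2 + 1^2 + (-4)^2 + 5^2 + (-4)^2 = 67
|b|^2 = 3^2 + (-4)^2 + (-4)^2 + (-2)^2 + (-2)^2 = 49
(a.b)^2 = 1^2 = 1
|a|^2 * |b|^2 = 67 * 49 = 3283
Result = 1 - 3283 = -3282


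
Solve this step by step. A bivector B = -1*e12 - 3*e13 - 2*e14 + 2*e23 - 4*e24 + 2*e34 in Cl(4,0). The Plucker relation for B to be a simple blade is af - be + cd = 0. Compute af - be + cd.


Plucker relation: af - be + cd
a*f = (-1)*2 = -2
b*e = (-3)*(-4) = 12
c*d = (-2)*2 = -4
af - be + cd = -2 - 12 + (-4)
= -18


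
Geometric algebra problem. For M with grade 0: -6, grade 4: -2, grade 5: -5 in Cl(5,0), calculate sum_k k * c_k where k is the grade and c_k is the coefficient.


Grade-weighted sum = sum of grade_k * coefficient_k
0*(-6) = 0
4*(-2) = -8
5*(-5) = -25
Total = 0 + (-8) + (-25) = -33


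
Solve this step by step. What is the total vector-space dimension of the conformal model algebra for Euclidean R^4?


The conformal model of R^4 uses Cl(5,1): the 4 Euclidean generators plus two extra orthogonal generators e+ (e+^2 = +1) and e- (e-^2 = -1), from which the null vectors e0, einf are built.
Number of generators m = 4 + 2 = 6.
dim Cl(p,q) = 2^m = 2^6 = 64


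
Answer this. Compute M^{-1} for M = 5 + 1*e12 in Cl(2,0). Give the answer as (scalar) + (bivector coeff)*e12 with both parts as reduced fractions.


M = 5 + 1*e12, where e12^2 = -1.
Since M commutes with its reverse ~M = a - b*e12, M * ~M = a^2 - b^2*e12^2 = a^2 + b^2.
So M^{-1} = ~M / (a^2 + b^2) = (a - b*e12)/(a^2 + b^2).
a^2 + b^2 = 25 + 1 = 26
Scalar part = 5/26 = 5/26
Bivector coeff = -1/26 = -1/26
M^{-1} = 5/26 - 1/26*e12


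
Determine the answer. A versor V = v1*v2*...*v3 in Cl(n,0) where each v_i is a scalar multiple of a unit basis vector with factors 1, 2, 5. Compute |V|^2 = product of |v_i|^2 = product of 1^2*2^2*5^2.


Each vector v_i has |v_i|^2 = s_i^2
Squared scales: 1^2 = 1, 2^2 = 4, 5^2 = 25
|V|^2 = 1 * 4 * 25
= 100


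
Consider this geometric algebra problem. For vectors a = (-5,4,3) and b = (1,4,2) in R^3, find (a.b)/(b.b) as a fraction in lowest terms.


Projection coefficient = (a . b) / (b . b)
a . b = (-5)*1 + 4*4 + 3*2
= -5 + 16 + 6 = 17
b . b = 1^2 + 4^2 + 2^2
= 1 + 16 + 4 = 21
Coefficient = 17/21
In lowest terms: 17/21


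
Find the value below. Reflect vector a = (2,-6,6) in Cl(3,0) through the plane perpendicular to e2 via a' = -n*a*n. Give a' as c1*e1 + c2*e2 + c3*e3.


Reflection formula: a' = -n*a*n, with n = e2 (unit vector, n^2 = 1).
For reflection through hyperplane perp to e2:
The component along e2 flips sign, others stay.
a = (2, -6, 6)
a' = (2, 6, 6)
a' = 2*e1 + 6*e2 + 6*e3


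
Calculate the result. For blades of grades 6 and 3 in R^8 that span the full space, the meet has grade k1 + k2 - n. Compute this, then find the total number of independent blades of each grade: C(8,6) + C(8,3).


Meet grade = grade(A) + grade(B) - n
= 6 + 3 - 8 = 1
C(8,6) = 28
C(8,3) = 56
dim_A + dim_B = 28 + 56 = 84


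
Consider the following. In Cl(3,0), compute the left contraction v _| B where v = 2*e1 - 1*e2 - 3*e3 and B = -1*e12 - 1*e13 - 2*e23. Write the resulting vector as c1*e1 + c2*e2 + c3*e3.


Left contraction v _| B = <vB>_1 (grade-1 part of the geometric product vB).
Using e1_|e12 = e2, e2_|e12 = -e1, e1_|e13 = e3, e3_|e13 = -e1, e2_|e23 = e3, e3_|e23 = -e2:
e1 coeff: -v2*b12 - v3*b13 = -(-1)*(-1) - (-3)*(-1) = -4
e2 coeff: v1*b12 - v3*b23 = (2)*(-1) - (-3)*(-2) = -8
e3 coeff: v1*b13 + v2*b23 = (2)*(-1) + (-1)*(-2) = 0
v _| B = -4*e1 - 8*e2 + 0*e3


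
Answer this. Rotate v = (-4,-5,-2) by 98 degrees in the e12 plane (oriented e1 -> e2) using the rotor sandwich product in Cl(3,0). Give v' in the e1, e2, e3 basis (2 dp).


Rotor R = cos(49deg) - sin(49deg)*e12
Rotation angle theta = 2 * 49 = 98 degrees in the e12 plane (e1 -> e2).
The component perpendicular to the plane (e3) is invariant: v'_3 = v3 = -2.00
cos(98deg) = -0.1392, sin(98deg) = 0.9903
v'_1 = v1*cos(theta) - v2*sin(theta) = -4*(-0.1392) - (-5)*0.9903 = 5.51
v'_2 = v1*sin(theta) + v2*cos(theta) = -4*0.9903 + (-5)*(-0.1392) = -3.27
v' = 5.51*e1 - 3.27*e2 - 2.00*e3


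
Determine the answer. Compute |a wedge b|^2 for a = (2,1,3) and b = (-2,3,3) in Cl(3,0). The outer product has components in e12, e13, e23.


a wedge b = (a1*b2 - a2*b1)*e12 + (a1*b3 - a3*b1)*e13 + (a2*b3 - a3*b2)*e23
e12 coeff: 2*3 - 1*(-2) = 6 - (-2) = 8
e13 coeff: 2*3 - 3*(-2) = 6 - (-6) = 12
e23 coeff: 1*3 - 3*3 = 3 - 9 = -6
|a wedge b|^2 = 8^2 + 12^2 + (-6)^2
= 64 + 144 + 36
= 244


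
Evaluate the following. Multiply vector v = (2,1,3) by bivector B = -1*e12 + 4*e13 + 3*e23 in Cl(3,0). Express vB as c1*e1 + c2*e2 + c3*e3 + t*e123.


vB has grade-1 (vector) and grade-3 (trivector) parts: vB = (v _| B) + (v ^ B).
Vector part <vB>_1:
  e1: -v2*b12 - v3*b13 = -(1)*(-1) - (3)*(4) = -11
  e2: v1*b12 - v3*b23 = (2)*(-1) - (3)*(3) = -11
  e3: v1*b13 + v2*b23 = (2)*(4) + (1)*(3) = 11
Trivector part <vB>_3:
  e123: v1*b23 - v2*b13 + v3*b12 = (2)*(3) - (1)*(4) + (3)*(-1) = -1
vB = -11*e1 - 11*e2 + 11*e3 - 1*e123


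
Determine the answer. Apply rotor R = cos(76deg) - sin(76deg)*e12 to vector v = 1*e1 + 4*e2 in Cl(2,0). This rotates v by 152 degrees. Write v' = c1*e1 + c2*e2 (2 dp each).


Rotor R = cos(76deg) - sin(76deg)*e12
Rotation angle theta = 2 * 76 = 152 degrees
v' = R*v*~R rotates v by theta.
cos(152deg) = -0.8829, sin(152deg) = 0.4695
v'_1 = 1*cos(152deg) - 4*sin(152deg)
= 1*(-0.8829) - 4*0.4695
= -2.76
v'_2 = 1*sin(152deg) + 4*cos(152deg)
= 1*0.4695 + 4*(-0.8829)
= -3.06
v' = -2.76*e1 - 3.06*e2


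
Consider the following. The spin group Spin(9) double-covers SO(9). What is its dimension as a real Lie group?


Spin(n) double-covers SO(n); both have Lie algebra so(n) of dimension n(n-1)/2.
n = 9
n(n-1) = 9 * 8 = 72
dim Spin(9) = 72/2 = 36


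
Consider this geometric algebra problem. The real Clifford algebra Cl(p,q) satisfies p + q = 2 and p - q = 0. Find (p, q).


We need p + q = 2 and p - q = 0.
Adding: 2p = 2 + 0 = 2, so p = 1.
Then q = 2 - 1 = 1.
(p, q) = (1, 1)


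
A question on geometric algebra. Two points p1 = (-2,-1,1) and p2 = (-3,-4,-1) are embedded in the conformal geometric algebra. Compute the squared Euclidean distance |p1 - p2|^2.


p1 - p2 = (1, 3, 2)
|p1 - p2|^2 = 1^2 + 3^2 + 2^2
= 1 + 9 + 4
= 14


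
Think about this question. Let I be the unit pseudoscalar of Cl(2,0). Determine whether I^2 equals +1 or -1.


The pseudoscalar I = e1...e_n (product of all n generators) of Cl(p,q) satisfies I^2 = (-1)^(q + n(n-1)/2).
p = 2, q = 0, n = p + q = 2
n(n-1)/2 = 2 * 1 / 2 = 1
Exponent = q + n(n-1)/2 = 0 + 1 = 1
I^2 = (-1)^1 = -1


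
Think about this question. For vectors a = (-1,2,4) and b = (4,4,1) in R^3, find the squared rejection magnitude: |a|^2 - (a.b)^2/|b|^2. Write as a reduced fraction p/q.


|a|^2 = (-1)^2 + 2^2 + 4^2 = 21
|b|^2 = 4^2 + 4^2 + 1^2 = 33
a . b = (-1)*4 + 2*4 + 4*1 = 8
(a.b)^2 = 8^2 = 64
|rej|^2 = 21 - 64/33
= (693 - 64)/33
= 629/33
In lowest terms: 629/33


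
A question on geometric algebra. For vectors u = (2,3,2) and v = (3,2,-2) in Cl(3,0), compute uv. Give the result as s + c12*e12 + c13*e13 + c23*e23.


In Cl(3,0): e_i^2 = 1, e_ie_j = -e_je_i for i != j.
Scalar part = u . v = 2*3 + 3*2 + 2*(-2)
= 6 + 6 + (-4) = 8
e12 coeff = 2*2 - 3*3 = 4 - 9 = -5
e13 coeff = 2*(-2) - 2*3 = -4 - 6 = -10
e23 coeff = 3*(-2) - 2*2 = -6 - 4 = -10
uv = 8 - 5*e12 - 10*e13 - 10*e23


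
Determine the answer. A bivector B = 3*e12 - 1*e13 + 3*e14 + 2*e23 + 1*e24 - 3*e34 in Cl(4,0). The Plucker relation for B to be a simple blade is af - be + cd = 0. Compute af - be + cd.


Plucker relation: af - be + cd
a*f = 3*(-3) = -9
b*e = (-1)*1 = -1
c*d = 3*2 = 6
af - be + cd = -9 - (-1) + 6
= -2


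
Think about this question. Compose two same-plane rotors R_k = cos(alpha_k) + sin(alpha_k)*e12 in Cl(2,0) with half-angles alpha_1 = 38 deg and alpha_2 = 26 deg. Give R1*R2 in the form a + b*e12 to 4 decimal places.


Same-plane rotors commute and their half-angles add:
R1*R2 = cos(a1 + a2) + sin(a1 + a2)*e12.
a1 + a2 = 38 + 26 = 64 deg
cos(64 deg) = 0.4384
sin(64 deg) = 0.8988
R1*R2 = 0.4384 + 0.8988*e12


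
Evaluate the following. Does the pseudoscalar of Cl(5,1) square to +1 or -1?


The pseudoscalar I = e1...e_n (product of all n generators) of Cl(p,q) satisfies I^2 = (-1)^(q + n(n-1)/2).
p = 5, q = 1, n = p + q = 6
n(n-1)/2 = 6 * 5 / 2 = 15
Exponent = q + n(n-1)/2 = 1 + 15 = 16
I^2 = (-1)^16 = +1


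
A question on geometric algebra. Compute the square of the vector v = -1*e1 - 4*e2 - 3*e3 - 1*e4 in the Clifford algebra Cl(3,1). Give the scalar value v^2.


v^2 = sum of c_i^2 * e_i^2
Positive signature terms (e_i^2 = +1): (-1)^2 + (-4)^2 + (-3)^2 = 26
Negative signature terms (e_j^2 = -1): (-1)^2 = 1
v^2 = 26 - 1 = 25


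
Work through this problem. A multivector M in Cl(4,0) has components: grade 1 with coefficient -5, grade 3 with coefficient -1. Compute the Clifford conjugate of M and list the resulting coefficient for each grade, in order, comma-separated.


Clifford conjugate sign for grade k: (-1)^(k(k+1)/2)
Grade 1: (-1)^(1*2/2) = (-1)^1 = -1, coeff -5 -> 5
Grade 3: (-1)^(3*4/2) = (-1)^6 = 1, coeff -1 -> -1
Conjugated coefficients: 5, -1


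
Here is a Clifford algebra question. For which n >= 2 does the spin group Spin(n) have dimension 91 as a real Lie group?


dim Spin(n) = dim so(n) = n(n-1)/2.
Solve n(n-1)/2 = 91, i.e. n^2 - n - 182 = 0.
Discriminant = 1 + 8*91 = 729
n = (1 + sqrt(729))/2 = (1 + 27)/2 = 14


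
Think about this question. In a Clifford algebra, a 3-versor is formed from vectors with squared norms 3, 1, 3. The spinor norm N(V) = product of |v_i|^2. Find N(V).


Spinor norm N(V) = |v1|^2 * |v2|^2 * ... * |v3|^2
= 3 * 1 * 3
Running product: 3, 3, 9
N(V) = 9


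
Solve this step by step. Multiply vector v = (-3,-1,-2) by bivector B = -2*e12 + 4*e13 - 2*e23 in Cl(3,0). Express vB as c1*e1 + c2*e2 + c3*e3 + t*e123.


vB has grade-1 (vector) and grade-3 (trivector) parts: vB = (v _| B) + (v ^ B).
Vector part <vB>_1:
  e1: -v2*b12 - v3*b13 = -(-1)*(-2) - (-2)*(4) = 6
  e2: v1*b12 - v3*b23 = (-3)*(-2) - (-2)*(-2) = 2
  e3: v1*b13 + v2*b23 = (-3)*(4) + (-1)*(-2) = -10
Trivector part <vB>_3:
  e123: v1*b23 - v2*b13 + v3*b12 = (-3)*(-2) - (-1)*(4) + (-2)*(-2) = 14
vB = 6*e1 + 2*e2 - 10*e3 + 14*e123


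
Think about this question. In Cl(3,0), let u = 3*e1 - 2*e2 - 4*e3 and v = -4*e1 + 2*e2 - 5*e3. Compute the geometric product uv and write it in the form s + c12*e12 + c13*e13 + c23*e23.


In Cl(3,0): e_i^2 = 1, e_ie_j = -e_je_i for i != j.
Scalar part = u . v = 3*(-4) + (-2)*2 + (-4)*(-5)
= -12 + (-4) + 20 = 4
e12 coeff = 3*2 - (-2)*(-4) = 6 - 8 = -2
e13 coeff = 3*(-5) - (-4)*(-4) = -15 - 16 = -31
e23 coeff = (-2)*(-5) - (-4)*2 = 10 - (-8) = 18
uv = 4 - 2*e12 - 31*e13 + 18*e23


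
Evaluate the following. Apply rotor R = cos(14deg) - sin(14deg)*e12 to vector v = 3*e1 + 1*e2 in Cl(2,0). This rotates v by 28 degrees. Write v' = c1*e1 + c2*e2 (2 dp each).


Rotor R = cos(14deg) - sin(14deg)*e12
Rotation angle theta = 2 * 14 = 28 degrees
v' = R*v*~R rotates v by theta.
cos(28deg) = 0.8829, sin(28deg) = 0.4695
v'_1 = 3*cos(28deg) - 1*sin(28deg)
= 3*0.8829 - 1*0.4695
= 2.18
v'_2 = 3*sin(28deg) + 1*cos(28deg)
= 3*0.4695 + 1*0.8829
= 2.29
v' = 2.18*e1 + 2.29*e2


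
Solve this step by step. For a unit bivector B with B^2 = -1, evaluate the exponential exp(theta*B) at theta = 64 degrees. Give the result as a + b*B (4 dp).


For a unit bivector B with B^2 = -1, the exponential series gives
e^(theta*B) = cos(theta) + sin(theta)*B (the GA analogue of Euler's formula).
theta = 64 degrees = 1.117011 rad
cos(64 deg) = 0.4384
sin(64 deg) = 0.8988
exp(theta*B) = 0.4384 + 0.8988*B


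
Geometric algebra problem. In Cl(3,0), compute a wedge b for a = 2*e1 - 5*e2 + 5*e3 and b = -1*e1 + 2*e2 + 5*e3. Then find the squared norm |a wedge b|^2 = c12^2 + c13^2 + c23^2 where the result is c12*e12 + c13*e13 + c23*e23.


a wedge b = (a1*b2 - a2*b1)*e12 + (a1*b3 - a3*b1)*e13 + (a2*b3 - a3*b2)*e23
e12 coeff: 2*2 - (-5)*(-1) = 4 - 5 = -1
e13 coeff: 2*5 - 5*(-1) = 10 - (-5) = 15
e23 coeff: (-5)*5 - 5*2 = -25 - 10 = -35
|a wedge b|^2 = (-1)^2 + 15^2 + (-35)^2
= 1 + 225 + 1225
= 1451


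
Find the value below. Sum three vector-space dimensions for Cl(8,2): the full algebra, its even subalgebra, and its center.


n = 8 + 2 = 10
Total dim = 2^10 = 1024
Even subalgebra dim = 2^9 = 512
n is even, so center dim = 1
Sum = 1024 + 512 + 1 = 1537


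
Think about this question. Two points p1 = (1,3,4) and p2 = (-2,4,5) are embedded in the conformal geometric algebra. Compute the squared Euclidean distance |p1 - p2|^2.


p1 - p2 = (3, -1, -1)
|p1 - p2|^2 = 3^2 + (-1)^2 + (-1)^2
= 9 + 1 + 1
= 11


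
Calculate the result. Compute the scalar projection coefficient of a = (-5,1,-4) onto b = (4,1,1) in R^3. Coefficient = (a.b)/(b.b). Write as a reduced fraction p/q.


Projection coefficient = (a . b) / (b . b)
a . b = (-5)*4 + 1*1 + (-4)*1
= -20 + 1 + (-4) = -23
b . b = 4^2 + 1^2 + 1^2
= 16 + 1 + 1 = 18
Coefficient = -23/18
In lowest terms: -23/18


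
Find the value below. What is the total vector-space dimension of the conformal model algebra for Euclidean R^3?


The conformal model of R^3 uses Cl(4,1): the 3 Euclidean generators plus two extra orthogonal generators e+ (e+^2 = +1) and e- (e-^2 = -1), from which the null vectors e0, einf are built.
Number of generators m = 3 + 2 = 5.
dim Cl(p,q) = 2^m = 2^5 = 32


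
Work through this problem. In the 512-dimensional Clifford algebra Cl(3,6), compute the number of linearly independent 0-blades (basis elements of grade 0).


Number of grade-k basis blades in Cl(p,q) with n = p + q is C(n, k).
n = 3 + 6 = 9
C(9, 0) = 9! / (0! * 9!)
= 362880 / (1 * 362880)
= 1


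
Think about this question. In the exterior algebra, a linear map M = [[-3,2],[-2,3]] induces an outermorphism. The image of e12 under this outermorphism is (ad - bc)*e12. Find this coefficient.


The outermorphism of a linear map f sends e1^e2 to f(e1)^f(e2).
f(e1) = -3*e1 - 2*e2
f(e2) = 2*e1 + 3*e2
f(e1) ^ f(e2) = (-3*e1 - 2*e2) ^ (2*e1 + 3*e2)
= (-3)*3*e12 + (-2)*2*e21
= (-9 - (-4))*e12
= -5*e12
Coefficient = -5


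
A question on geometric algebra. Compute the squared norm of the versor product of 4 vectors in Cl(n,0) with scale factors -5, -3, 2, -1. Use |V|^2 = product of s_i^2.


Each vector v_i has |v_i|^2 = s_i^2
Squared scales: (-5)^2 = 25, (-3)^2 = 9, 2^2 = 4, (-1)^2 = 1
|V|^2 = 25 * 9 * 4 * 1
= 900


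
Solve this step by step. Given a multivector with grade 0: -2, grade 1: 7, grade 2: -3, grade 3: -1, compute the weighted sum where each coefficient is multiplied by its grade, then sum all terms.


Grade-weighted sum = sum of grade_k * coefficient_k
0*(-2) = 0
1*7 = 7
2*(-3) = -6
3*(-1) = -3
Total = 0 + 7 + (-6) + (-3) = -2


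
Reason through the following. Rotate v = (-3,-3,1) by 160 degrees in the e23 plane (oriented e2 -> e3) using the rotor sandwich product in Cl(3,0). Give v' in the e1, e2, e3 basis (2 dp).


Rotor R = cos(80deg) - sin(80deg)*e23
Rotation angle theta = 2 * 80 = 160 degrees in the e23 plane (e2 -> e3).
The component perpendicular to the plane (e1) is invariant: v'_1 = v1 = -3.00
cos(160deg) = -0.9397, sin(160deg) = 0.3420
v'_2 = v2*cos(theta) - v3*sin(theta) = -3*(-0.9397) - 1*0.3420 = 2.48
v'_3 = v2*sin(theta) + v3*cos(theta) = -3*0.3420 + 1*(-0.9397) = -1.97
v' = -3.00*e1 + 2.48*e2 - 1.97*e3


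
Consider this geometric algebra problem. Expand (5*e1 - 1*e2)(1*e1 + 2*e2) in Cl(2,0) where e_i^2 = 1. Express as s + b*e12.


Expand: (5*e1 - 1*e2)(1*e1 + 2*e2)
= 5*1*e1e1 + 5*2*e1e2 + (-1)*1*e2e1 + (-1)*2*e2e2
Using e1^2 = e2^2 = 1, e2e1 = -e1e2:
Scalar part s = 5*1 + (-1)*2 = 5 + (-2) = 3
Bivector part b = 5*2 - (-1)*1 = 10 - (-1) = 11
uv = 3 + 11*e12


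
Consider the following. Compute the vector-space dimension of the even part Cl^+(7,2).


Even subalgebra dimension = 2^(n-1)
n = 7 + 2 = 9
2^(9 - 1) = 2^8 = 256
Verification: sum of C(9,k) for even k = 1 + 36 + 126 + 84 + 9 = 256
Result = 256


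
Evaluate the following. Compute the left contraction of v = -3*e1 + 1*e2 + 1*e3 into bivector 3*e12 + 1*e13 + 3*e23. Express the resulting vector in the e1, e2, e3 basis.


Left contraction v _| B = <vB>_1 (grade-1 part of the geometric product vB).
Using e1_|e12 = e2, e2_|e12 = -e1, e1_|e13 = e3, e3_|e13 = -e1, e2_|e23 = e3, e3_|e23 = -e2:
e1 coeff: -v2*b12 - v3*b13 = -(1)*(3) - (1)*(1) = -4
e2 coeff: v1*b12 - v3*b23 = (-3)*(3) - (1)*(3) = -12
e3 coeff: v1*b13 + v2*b23 = (-3)*(1) + (1)*(3) = 0
v _| B = -4*e1 - 12*e2 + 0*e3


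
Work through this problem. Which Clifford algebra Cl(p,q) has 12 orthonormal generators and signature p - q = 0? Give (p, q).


We need p + q = 12 and p - q = 0.
Adding: 2p = 12 + 0 = 12, so p = 6.
Then q = 12 - 6 = 6.
(p, q) = (6, 6)


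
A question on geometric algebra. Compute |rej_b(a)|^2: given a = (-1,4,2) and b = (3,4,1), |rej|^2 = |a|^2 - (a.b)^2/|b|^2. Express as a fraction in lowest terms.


|a|^2 = (-1)^2 + 4^2 + 2^2 = 21
|b|^2 = 3^2 + 4^2 + 1^2 = 26
a . b = (-1)*3 + 4*4 + 2*1 = 15
(a.b)^2 = 15^2 = 225
|rej|^2 = 21 - 225/26
= (546 - 225)/26
= 321/26
In lowest terms: 321/26


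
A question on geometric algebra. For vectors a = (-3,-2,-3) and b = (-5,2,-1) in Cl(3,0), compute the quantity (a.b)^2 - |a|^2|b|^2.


a . b = (-3)*(-5) + (-2)*2 + (-3)*(-1)
= 15 + (-4) + 3 = 14
|a|^2 = (-3)^2 + (-2)^2 + (-3)^2 = 22
|b|^2 = (-5)^2 + 2^2 + (-1)^2 = 30
(a.b)^2 = 14^2 = 196
|a|^2 * |b|^2 = 22 * 30 = 660
Result = 196 - 660 = -464


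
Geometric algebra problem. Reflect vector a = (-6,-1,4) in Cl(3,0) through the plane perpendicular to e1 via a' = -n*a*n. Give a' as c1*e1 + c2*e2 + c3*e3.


Reflection formula: a' = -n*a*n, with n = e1 (unit vector, n^2 = 1).
For reflection through hyperplane perp to e1:
The component along e1 flips sign, others stay.
a = (-6, -1, 4)
a' = (6, -1, 4)
a' = 6*e1 - 1*e2 + 4*e3


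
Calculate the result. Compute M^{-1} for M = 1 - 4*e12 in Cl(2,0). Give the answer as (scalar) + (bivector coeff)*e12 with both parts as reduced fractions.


M = 1 - 4*e12, where e12^2 = -1.
Since M commutes with its reverse ~M = a - b*e12, M * ~M = a^2 - b^2*e12^2 = a^2 + b^2.
So M^{-1} = ~M / (a^2 + b^2) = (a - b*e12)/(a^2 + b^2).
a^2 + b^2 = 1 + 16 = 17
Scalar part = 1/17 = 1/17
Bivector coeff = 4/17 = 4/17
M^{-1} = 1/17 + 4/17*e12


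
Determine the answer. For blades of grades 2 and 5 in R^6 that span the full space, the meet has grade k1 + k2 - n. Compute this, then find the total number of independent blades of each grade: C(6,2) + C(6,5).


Meet grade = grade(A) + grade(B) - n
= 2 + 5 - 6 = 1
C(6,2) = 15
C(6,5) = 6
dim_A + dim_B = 15 + 6 = 21


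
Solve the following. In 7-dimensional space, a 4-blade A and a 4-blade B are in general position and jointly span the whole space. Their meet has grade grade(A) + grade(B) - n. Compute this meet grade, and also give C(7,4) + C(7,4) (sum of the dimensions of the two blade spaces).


Meet grade = grade(A) + grade(B) - n
= 4 + 4 - 7 = 1
C(7,4) = 35
C(7,4) = 35
dim_A + dim_B = 35 + 35 = 70


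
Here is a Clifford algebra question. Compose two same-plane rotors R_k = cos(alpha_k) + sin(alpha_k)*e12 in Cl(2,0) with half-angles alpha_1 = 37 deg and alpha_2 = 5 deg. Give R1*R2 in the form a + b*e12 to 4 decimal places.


Same-plane rotors commute and their half-angles add:
R1*R2 = cos(a1 + a2) + sin(a1 + a2)*e12.
a1 + a2 = 37 + 5 = 42 deg
cos(42 deg) = 0.7431
sin(42 deg) = 0.6691
R1*R2 = 0.7431 + 0.6691*e12


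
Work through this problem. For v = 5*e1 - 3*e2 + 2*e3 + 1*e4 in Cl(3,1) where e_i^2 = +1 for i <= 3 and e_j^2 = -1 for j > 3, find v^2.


v^2 = sum of c_i^2 * e_i^2
Positive signature terms (e_i^2 = +1): 5^2 + (-3)^2 + 2^2 = 38
Negative signature terms (e_j^2 = -1): 1^2 = 1
v^2 = 38 - 1 = 37


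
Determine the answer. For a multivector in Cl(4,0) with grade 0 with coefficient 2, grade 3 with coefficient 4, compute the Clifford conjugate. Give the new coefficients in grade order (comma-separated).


Clifford conjugate sign for grade k: (-1)^(k(k+1)/2)
Grade 0: (-1)^(0*1/2) = (-1)^0 = 1, coeff 2 -> 2
Grade 3: (-1)^(3*4/2) = (-1)^6 = 1, coeff 4 -> 4
Conjugated coefficients: 2, 4


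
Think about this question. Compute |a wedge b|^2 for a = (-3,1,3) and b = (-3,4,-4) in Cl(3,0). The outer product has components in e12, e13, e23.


a wedge b = (a1*b2 - a2*b1)*e12 + (a1*b3 - a3*b1)*e13 + (a2*b3 - a3*b2)*e23
e12 coeff: (-3)*4 - 1*(-3) = -12 - (-3) = -9
e13 coeff: (-3)*(-4) - 3*(-3) = 12 - (-9) = 21
e23 coeff: 1*(-4) - 3*4 = -4 - 12 = -16
|a wedge b|^2 = (-9)^2 + 21^2 + (-16)^2
= 81 + 441 + 256
= 778


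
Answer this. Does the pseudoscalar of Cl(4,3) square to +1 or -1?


The pseudoscalar I = e1...e_n (product of all n generators) of Cl(p,q) satisfies I^2 = (-1)^(q + n(n-1)/2).
p = 4, q = 3, n = p + q = 7
n(n-1)/2 = 7 * 6 / 2 = 21
Exponent = q + n(n-1)/2 = 3 + 21 = 24
I^2 = (-1)^24 = +1


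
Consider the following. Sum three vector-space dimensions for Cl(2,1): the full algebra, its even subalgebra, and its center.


n = 2 + 1 = 3
Total dim = 2^3 = 8
Even subalgebra dim = 2^2 = 4
n is odd, so center dim = 2
Sum = 8 + 4 + 2 = 14


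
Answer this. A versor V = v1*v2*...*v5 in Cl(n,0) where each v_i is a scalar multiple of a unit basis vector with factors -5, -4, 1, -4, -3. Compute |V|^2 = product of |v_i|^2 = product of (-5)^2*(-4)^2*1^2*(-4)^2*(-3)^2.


Each vector v_i has |v_i|^2 = s_i^2
Squared scales: (-5)^2 = 25, (-4)^2 = 16, 1^2 = 1, (-4)^2 = 16, (-3)^2 = 9
|V|^2 = 25 * 16 * 1 * 16 * 9
= 57600
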